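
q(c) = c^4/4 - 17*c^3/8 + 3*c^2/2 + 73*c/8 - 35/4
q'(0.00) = 9.12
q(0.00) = -8.75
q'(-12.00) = -2672.88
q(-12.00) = 8953.75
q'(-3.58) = -129.20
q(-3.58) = 116.37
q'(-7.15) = -703.76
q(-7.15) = 1432.81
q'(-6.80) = -620.49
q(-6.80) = 1201.26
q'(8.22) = 158.45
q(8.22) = 128.73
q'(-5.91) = -437.70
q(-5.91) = 733.36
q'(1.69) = 0.81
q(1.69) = 2.74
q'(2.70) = -9.57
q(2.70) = -1.72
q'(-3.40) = -114.07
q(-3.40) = 94.49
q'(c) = c^3 - 51*c^2/8 + 3*c + 73/8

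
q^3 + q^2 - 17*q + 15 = (q - 3)*(q - 1)*(q + 5)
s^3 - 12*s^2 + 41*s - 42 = (s - 7)*(s - 3)*(s - 2)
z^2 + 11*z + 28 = (z + 4)*(z + 7)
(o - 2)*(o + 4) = o^2 + 2*o - 8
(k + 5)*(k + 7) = k^2 + 12*k + 35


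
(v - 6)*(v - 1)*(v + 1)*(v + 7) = v^4 + v^3 - 43*v^2 - v + 42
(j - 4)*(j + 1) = j^2 - 3*j - 4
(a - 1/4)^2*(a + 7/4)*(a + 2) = a^4 + 13*a^3/4 + 27*a^2/16 - 97*a/64 + 7/32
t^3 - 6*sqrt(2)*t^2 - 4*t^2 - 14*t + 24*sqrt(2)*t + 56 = (t - 4)*(t - 7*sqrt(2))*(t + sqrt(2))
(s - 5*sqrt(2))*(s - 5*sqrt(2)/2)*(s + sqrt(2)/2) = s^3 - 7*sqrt(2)*s^2 + 35*s/2 + 25*sqrt(2)/2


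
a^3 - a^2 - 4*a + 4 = (a - 2)*(a - 1)*(a + 2)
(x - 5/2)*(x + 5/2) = x^2 - 25/4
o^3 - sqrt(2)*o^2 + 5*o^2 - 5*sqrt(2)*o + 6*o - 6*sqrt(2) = (o + 2)*(o + 3)*(o - sqrt(2))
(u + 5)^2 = u^2 + 10*u + 25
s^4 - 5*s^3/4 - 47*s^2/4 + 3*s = s*(s - 4)*(s - 1/4)*(s + 3)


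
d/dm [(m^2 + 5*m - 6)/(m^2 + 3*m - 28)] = 2*(-m^2 - 22*m - 61)/(m^4 + 6*m^3 - 47*m^2 - 168*m + 784)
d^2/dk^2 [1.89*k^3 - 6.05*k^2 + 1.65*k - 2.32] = 11.34*k - 12.1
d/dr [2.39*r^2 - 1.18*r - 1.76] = 4.78*r - 1.18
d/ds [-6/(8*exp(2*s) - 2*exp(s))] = 3*(8*exp(s) - 1)*exp(-s)/(4*exp(s) - 1)^2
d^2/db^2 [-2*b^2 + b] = -4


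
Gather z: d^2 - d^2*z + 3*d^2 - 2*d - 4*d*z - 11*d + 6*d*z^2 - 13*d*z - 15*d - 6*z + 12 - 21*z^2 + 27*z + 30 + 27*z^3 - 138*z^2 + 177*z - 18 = 4*d^2 - 28*d + 27*z^3 + z^2*(6*d - 159) + z*(-d^2 - 17*d + 198) + 24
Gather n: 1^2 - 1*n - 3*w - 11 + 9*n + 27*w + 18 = 8*n + 24*w + 8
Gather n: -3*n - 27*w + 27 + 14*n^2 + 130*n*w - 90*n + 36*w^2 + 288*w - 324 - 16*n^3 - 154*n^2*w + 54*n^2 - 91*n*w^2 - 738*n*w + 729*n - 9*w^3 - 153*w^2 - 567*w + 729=-16*n^3 + n^2*(68 - 154*w) + n*(-91*w^2 - 608*w + 636) - 9*w^3 - 117*w^2 - 306*w + 432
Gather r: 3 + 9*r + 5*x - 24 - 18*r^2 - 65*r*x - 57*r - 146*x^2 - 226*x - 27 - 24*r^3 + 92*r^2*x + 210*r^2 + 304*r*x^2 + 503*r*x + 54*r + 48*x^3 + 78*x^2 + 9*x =-24*r^3 + r^2*(92*x + 192) + r*(304*x^2 + 438*x + 6) + 48*x^3 - 68*x^2 - 212*x - 48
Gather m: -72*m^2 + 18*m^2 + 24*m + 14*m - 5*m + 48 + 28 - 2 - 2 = -54*m^2 + 33*m + 72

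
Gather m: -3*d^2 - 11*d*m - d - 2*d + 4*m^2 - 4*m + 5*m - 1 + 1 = -3*d^2 - 3*d + 4*m^2 + m*(1 - 11*d)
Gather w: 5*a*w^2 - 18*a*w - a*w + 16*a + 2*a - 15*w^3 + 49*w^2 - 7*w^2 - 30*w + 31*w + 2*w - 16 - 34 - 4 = 18*a - 15*w^3 + w^2*(5*a + 42) + w*(3 - 19*a) - 54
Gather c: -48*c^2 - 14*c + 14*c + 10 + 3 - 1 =12 - 48*c^2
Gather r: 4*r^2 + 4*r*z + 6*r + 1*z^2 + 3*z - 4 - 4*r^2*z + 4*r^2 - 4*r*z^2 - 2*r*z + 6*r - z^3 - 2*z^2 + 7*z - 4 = r^2*(8 - 4*z) + r*(-4*z^2 + 2*z + 12) - z^3 - z^2 + 10*z - 8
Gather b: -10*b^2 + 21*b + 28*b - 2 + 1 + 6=-10*b^2 + 49*b + 5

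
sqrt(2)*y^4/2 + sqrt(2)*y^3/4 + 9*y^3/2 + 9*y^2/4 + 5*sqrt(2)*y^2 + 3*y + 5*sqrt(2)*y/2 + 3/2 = (y + 1/2)*(y + sqrt(2))*(y + 3*sqrt(2))*(sqrt(2)*y/2 + 1/2)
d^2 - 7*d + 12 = (d - 4)*(d - 3)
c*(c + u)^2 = c^3 + 2*c^2*u + c*u^2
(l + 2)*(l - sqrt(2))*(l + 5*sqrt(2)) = l^3 + 2*l^2 + 4*sqrt(2)*l^2 - 10*l + 8*sqrt(2)*l - 20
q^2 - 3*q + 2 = (q - 2)*(q - 1)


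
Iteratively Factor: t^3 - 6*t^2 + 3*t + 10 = (t - 2)*(t^2 - 4*t - 5) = (t - 2)*(t + 1)*(t - 5)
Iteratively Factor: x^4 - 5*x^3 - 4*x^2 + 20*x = (x - 5)*(x^3 - 4*x) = x*(x - 5)*(x^2 - 4) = x*(x - 5)*(x + 2)*(x - 2)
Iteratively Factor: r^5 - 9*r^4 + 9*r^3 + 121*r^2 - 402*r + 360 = (r - 3)*(r^4 - 6*r^3 - 9*r^2 + 94*r - 120) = (r - 5)*(r - 3)*(r^3 - r^2 - 14*r + 24) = (r - 5)*(r - 3)*(r + 4)*(r^2 - 5*r + 6) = (r - 5)*(r - 3)*(r - 2)*(r + 4)*(r - 3)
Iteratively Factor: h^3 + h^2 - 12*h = (h)*(h^2 + h - 12) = h*(h - 3)*(h + 4)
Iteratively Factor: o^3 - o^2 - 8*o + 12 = (o - 2)*(o^2 + o - 6) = (o - 2)*(o + 3)*(o - 2)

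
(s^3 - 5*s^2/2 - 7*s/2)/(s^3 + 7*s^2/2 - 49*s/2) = (s + 1)/(s + 7)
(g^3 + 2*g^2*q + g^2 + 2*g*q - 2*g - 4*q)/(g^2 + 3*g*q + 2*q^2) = (g^2 + g - 2)/(g + q)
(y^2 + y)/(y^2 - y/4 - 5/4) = 4*y/(4*y - 5)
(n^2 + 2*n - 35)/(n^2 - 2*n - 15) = (n + 7)/(n + 3)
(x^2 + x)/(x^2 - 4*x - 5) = x/(x - 5)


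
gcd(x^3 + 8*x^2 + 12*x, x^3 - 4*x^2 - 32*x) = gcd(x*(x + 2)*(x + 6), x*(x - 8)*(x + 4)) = x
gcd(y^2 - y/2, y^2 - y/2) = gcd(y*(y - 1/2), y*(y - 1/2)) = y^2 - y/2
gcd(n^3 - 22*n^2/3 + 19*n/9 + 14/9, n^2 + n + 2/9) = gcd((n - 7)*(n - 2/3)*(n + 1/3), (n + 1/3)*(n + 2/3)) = n + 1/3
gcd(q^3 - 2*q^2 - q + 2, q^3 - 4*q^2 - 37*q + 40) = q - 1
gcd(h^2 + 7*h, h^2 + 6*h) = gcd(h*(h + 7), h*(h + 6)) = h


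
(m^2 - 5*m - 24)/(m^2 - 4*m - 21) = (m - 8)/(m - 7)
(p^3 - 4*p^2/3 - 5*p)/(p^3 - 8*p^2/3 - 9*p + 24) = p*(3*p + 5)/(3*p^2 + p - 24)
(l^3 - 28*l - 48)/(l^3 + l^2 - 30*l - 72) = (l + 2)/(l + 3)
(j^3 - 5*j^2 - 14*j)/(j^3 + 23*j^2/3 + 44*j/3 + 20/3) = 3*j*(j - 7)/(3*j^2 + 17*j + 10)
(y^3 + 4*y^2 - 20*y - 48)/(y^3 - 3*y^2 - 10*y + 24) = (y^2 + 8*y + 12)/(y^2 + y - 6)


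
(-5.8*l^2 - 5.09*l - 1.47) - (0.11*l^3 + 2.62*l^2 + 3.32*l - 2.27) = -0.11*l^3 - 8.42*l^2 - 8.41*l + 0.8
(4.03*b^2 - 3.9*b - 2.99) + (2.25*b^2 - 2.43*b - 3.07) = 6.28*b^2 - 6.33*b - 6.06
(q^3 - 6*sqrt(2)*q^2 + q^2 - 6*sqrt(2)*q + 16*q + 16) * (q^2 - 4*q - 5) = q^5 - 6*sqrt(2)*q^4 - 3*q^4 + 7*q^3 + 18*sqrt(2)*q^3 - 53*q^2 + 54*sqrt(2)*q^2 - 144*q + 30*sqrt(2)*q - 80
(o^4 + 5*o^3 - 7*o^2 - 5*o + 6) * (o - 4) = o^5 + o^4 - 27*o^3 + 23*o^2 + 26*o - 24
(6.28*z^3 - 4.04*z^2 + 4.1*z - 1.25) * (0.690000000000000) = 4.3332*z^3 - 2.7876*z^2 + 2.829*z - 0.8625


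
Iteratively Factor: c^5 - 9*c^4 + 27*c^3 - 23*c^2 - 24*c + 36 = (c - 3)*(c^4 - 6*c^3 + 9*c^2 + 4*c - 12) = (c - 3)^2*(c^3 - 3*c^2 + 4) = (c - 3)^2*(c - 2)*(c^2 - c - 2) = (c - 3)^2*(c - 2)*(c + 1)*(c - 2)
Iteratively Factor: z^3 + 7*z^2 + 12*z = (z + 4)*(z^2 + 3*z) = z*(z + 4)*(z + 3)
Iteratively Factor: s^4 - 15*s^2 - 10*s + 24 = (s - 4)*(s^3 + 4*s^2 + s - 6) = (s - 4)*(s + 3)*(s^2 + s - 2) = (s - 4)*(s - 1)*(s + 3)*(s + 2)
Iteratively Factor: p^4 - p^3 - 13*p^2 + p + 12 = (p + 1)*(p^3 - 2*p^2 - 11*p + 12) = (p - 4)*(p + 1)*(p^2 + 2*p - 3) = (p - 4)*(p - 1)*(p + 1)*(p + 3)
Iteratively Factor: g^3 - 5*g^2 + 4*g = (g)*(g^2 - 5*g + 4) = g*(g - 1)*(g - 4)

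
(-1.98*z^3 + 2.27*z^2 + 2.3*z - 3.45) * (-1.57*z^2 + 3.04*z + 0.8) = 3.1086*z^5 - 9.5831*z^4 + 1.7058*z^3 + 14.2245*z^2 - 8.648*z - 2.76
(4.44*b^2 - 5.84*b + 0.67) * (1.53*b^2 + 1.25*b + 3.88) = 6.7932*b^4 - 3.3852*b^3 + 10.9523*b^2 - 21.8217*b + 2.5996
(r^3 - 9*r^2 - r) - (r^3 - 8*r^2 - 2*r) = -r^2 + r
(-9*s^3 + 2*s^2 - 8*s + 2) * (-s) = 9*s^4 - 2*s^3 + 8*s^2 - 2*s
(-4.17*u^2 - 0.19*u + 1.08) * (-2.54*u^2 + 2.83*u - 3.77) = 10.5918*u^4 - 11.3185*u^3 + 12.44*u^2 + 3.7727*u - 4.0716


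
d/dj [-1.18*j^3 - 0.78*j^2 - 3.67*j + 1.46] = -3.54*j^2 - 1.56*j - 3.67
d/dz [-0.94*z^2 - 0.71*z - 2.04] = -1.88*z - 0.71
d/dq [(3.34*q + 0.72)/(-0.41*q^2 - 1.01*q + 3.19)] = (1.3694*q^2 + 0.5904*q + 11.3818)/(0.1681*q^4 + 0.8282*q^3 - 1.5957*q^2 - 6.4438*q + 10.1761)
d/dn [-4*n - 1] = -4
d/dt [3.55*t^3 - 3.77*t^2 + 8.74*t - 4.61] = 10.65*t^2 - 7.54*t + 8.74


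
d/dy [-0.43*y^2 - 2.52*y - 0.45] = -0.86*y - 2.52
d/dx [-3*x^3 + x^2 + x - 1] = -9*x^2 + 2*x + 1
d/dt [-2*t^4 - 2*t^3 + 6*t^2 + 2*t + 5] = -8*t^3 - 6*t^2 + 12*t + 2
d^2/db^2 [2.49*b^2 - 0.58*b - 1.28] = 4.98000000000000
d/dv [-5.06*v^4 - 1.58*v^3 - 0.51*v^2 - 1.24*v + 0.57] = -20.24*v^3 - 4.74*v^2 - 1.02*v - 1.24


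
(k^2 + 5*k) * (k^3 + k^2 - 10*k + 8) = k^5 + 6*k^4 - 5*k^3 - 42*k^2 + 40*k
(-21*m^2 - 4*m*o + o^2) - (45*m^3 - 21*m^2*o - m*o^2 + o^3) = -45*m^3 + 21*m^2*o - 21*m^2 + m*o^2 - 4*m*o - o^3 + o^2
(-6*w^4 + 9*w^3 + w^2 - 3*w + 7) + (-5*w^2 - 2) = -6*w^4 + 9*w^3 - 4*w^2 - 3*w + 5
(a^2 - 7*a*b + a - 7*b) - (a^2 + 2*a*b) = -9*a*b + a - 7*b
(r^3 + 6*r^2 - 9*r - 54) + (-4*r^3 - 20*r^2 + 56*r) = -3*r^3 - 14*r^2 + 47*r - 54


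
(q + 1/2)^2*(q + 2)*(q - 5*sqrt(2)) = q^4 - 5*sqrt(2)*q^3 + 3*q^3 - 15*sqrt(2)*q^2 + 9*q^2/4 - 45*sqrt(2)*q/4 + q/2 - 5*sqrt(2)/2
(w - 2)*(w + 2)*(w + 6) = w^3 + 6*w^2 - 4*w - 24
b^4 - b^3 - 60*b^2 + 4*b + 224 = (b - 8)*(b - 2)*(b + 2)*(b + 7)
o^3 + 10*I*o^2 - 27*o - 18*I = (o + I)*(o + 3*I)*(o + 6*I)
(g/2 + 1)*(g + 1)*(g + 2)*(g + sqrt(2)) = g^4/2 + sqrt(2)*g^3/2 + 5*g^3/2 + 5*sqrt(2)*g^2/2 + 4*g^2 + 2*g + 4*sqrt(2)*g + 2*sqrt(2)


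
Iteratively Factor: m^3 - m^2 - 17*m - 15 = (m - 5)*(m^2 + 4*m + 3) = (m - 5)*(m + 1)*(m + 3)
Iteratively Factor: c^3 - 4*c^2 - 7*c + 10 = (c + 2)*(c^2 - 6*c + 5) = (c - 5)*(c + 2)*(c - 1)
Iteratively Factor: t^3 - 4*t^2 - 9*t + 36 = (t + 3)*(t^2 - 7*t + 12) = (t - 4)*(t + 3)*(t - 3)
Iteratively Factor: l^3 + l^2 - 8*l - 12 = (l + 2)*(l^2 - l - 6) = (l + 2)^2*(l - 3)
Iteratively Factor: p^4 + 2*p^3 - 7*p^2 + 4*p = (p + 4)*(p^3 - 2*p^2 + p) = (p - 1)*(p + 4)*(p^2 - p) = (p - 1)^2*(p + 4)*(p)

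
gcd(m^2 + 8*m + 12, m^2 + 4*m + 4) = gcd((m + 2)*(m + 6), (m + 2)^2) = m + 2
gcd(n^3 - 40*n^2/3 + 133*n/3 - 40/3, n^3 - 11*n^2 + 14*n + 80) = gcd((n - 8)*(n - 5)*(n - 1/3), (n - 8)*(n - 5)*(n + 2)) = n^2 - 13*n + 40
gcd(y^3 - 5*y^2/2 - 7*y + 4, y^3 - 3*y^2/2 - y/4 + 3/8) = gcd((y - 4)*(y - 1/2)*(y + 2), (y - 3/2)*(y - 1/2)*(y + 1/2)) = y - 1/2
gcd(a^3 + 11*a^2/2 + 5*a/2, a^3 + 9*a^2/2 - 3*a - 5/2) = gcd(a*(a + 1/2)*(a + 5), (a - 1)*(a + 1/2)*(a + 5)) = a^2 + 11*a/2 + 5/2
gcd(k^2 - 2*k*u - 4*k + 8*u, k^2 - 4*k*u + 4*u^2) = -k + 2*u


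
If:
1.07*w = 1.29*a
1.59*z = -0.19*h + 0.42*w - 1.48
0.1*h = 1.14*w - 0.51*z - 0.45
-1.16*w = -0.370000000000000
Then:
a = 0.26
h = 8.84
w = 0.32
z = -1.90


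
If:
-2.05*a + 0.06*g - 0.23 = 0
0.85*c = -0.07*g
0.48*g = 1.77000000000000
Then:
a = -0.00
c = -0.30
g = 3.69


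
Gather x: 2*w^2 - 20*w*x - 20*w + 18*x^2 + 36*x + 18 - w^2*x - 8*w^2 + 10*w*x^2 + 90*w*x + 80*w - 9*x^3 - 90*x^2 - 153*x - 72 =-6*w^2 + 60*w - 9*x^3 + x^2*(10*w - 72) + x*(-w^2 + 70*w - 117) - 54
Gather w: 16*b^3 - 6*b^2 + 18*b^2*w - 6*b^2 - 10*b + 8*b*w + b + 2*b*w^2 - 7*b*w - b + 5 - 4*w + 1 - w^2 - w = 16*b^3 - 12*b^2 - 10*b + w^2*(2*b - 1) + w*(18*b^2 + b - 5) + 6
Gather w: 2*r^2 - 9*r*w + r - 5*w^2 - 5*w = 2*r^2 + r - 5*w^2 + w*(-9*r - 5)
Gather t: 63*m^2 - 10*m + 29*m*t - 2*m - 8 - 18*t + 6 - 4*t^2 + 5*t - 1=63*m^2 - 12*m - 4*t^2 + t*(29*m - 13) - 3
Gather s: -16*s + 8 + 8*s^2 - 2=8*s^2 - 16*s + 6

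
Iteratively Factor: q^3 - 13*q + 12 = (q - 1)*(q^2 + q - 12) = (q - 3)*(q - 1)*(q + 4)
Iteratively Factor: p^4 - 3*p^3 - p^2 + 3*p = (p)*(p^3 - 3*p^2 - p + 3) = p*(p - 3)*(p^2 - 1) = p*(p - 3)*(p + 1)*(p - 1)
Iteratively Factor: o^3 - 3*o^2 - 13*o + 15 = (o - 5)*(o^2 + 2*o - 3) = (o - 5)*(o - 1)*(o + 3)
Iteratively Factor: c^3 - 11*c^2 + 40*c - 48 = (c - 4)*(c^2 - 7*c + 12) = (c - 4)^2*(c - 3)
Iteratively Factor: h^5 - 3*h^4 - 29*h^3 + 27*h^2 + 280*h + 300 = (h + 2)*(h^4 - 5*h^3 - 19*h^2 + 65*h + 150) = (h - 5)*(h + 2)*(h^3 - 19*h - 30) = (h - 5)*(h + 2)^2*(h^2 - 2*h - 15) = (h - 5)*(h + 2)^2*(h + 3)*(h - 5)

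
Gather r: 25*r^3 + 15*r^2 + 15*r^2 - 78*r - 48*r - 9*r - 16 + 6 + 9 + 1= 25*r^3 + 30*r^2 - 135*r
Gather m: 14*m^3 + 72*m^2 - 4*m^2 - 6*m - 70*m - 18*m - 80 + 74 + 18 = 14*m^3 + 68*m^2 - 94*m + 12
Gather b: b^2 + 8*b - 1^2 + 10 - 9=b^2 + 8*b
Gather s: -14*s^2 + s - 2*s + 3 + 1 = -14*s^2 - s + 4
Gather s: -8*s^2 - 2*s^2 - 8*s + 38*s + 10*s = -10*s^2 + 40*s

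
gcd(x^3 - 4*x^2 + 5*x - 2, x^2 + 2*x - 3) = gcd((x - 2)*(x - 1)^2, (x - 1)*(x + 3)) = x - 1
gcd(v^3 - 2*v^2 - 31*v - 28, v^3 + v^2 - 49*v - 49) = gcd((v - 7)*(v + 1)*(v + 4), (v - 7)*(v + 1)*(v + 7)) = v^2 - 6*v - 7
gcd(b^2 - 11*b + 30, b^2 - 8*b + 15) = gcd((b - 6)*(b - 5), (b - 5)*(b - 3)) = b - 5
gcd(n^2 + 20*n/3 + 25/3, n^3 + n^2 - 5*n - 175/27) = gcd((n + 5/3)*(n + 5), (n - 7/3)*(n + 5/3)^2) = n + 5/3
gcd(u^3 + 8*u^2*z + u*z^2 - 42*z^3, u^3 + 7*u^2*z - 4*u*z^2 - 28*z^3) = -u^2 - 5*u*z + 14*z^2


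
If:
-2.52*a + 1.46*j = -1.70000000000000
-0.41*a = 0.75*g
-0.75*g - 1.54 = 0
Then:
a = 3.76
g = -2.05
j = 5.32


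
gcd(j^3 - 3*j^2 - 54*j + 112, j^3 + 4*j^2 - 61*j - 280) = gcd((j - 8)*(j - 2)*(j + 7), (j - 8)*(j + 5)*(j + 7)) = j^2 - j - 56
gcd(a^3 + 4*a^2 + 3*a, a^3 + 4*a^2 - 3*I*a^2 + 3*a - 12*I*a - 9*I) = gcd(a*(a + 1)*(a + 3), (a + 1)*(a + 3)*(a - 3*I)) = a^2 + 4*a + 3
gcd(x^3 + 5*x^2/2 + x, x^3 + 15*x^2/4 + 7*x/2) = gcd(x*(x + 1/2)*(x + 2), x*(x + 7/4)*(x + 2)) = x^2 + 2*x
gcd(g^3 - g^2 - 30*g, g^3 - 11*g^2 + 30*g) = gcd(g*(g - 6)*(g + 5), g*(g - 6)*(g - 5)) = g^2 - 6*g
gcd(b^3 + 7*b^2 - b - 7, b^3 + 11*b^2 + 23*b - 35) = b^2 + 6*b - 7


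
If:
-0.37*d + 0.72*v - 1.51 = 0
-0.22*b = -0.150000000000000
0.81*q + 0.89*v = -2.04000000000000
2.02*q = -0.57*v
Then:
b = 0.68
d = -10.08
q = 0.87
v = -3.08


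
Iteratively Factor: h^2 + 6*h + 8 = (h + 2)*(h + 4)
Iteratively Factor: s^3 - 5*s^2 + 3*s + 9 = (s - 3)*(s^2 - 2*s - 3) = (s - 3)*(s + 1)*(s - 3)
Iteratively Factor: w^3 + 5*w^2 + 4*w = (w)*(w^2 + 5*w + 4) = w*(w + 4)*(w + 1)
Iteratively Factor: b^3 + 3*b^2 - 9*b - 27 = (b + 3)*(b^2 - 9) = (b - 3)*(b + 3)*(b + 3)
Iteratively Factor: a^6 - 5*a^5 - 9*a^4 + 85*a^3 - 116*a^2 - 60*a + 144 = (a - 2)*(a^5 - 3*a^4 - 15*a^3 + 55*a^2 - 6*a - 72) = (a - 2)*(a + 4)*(a^4 - 7*a^3 + 13*a^2 + 3*a - 18) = (a - 3)*(a - 2)*(a + 4)*(a^3 - 4*a^2 + a + 6) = (a - 3)*(a - 2)^2*(a + 4)*(a^2 - 2*a - 3) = (a - 3)*(a - 2)^2*(a + 1)*(a + 4)*(a - 3)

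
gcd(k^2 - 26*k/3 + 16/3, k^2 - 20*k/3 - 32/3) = k - 8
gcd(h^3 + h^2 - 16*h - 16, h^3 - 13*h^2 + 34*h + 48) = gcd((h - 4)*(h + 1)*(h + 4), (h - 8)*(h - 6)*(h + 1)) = h + 1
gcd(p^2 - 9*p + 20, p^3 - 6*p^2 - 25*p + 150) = p - 5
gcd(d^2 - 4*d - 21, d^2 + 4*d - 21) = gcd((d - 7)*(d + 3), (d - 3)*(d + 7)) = 1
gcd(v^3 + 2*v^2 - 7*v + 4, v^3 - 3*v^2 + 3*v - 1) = v^2 - 2*v + 1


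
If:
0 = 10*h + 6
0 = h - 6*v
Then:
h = -3/5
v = -1/10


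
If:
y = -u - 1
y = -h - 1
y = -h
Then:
No Solution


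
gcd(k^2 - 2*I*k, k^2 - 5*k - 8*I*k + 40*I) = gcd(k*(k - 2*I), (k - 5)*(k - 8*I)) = 1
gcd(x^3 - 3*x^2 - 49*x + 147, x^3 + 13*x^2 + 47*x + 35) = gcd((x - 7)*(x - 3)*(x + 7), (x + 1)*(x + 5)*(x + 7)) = x + 7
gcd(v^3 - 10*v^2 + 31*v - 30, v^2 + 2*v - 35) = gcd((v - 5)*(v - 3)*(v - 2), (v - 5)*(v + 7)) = v - 5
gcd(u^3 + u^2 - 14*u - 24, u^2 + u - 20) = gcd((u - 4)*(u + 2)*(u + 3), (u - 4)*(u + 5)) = u - 4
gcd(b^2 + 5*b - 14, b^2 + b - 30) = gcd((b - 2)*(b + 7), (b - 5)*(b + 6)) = 1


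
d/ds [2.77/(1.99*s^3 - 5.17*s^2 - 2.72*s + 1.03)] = (-16.5369*s^2 + 28.6418*s + 7.5344)/(1.99*s^3 - 5.17*s^2 - 2.72*s + 1.03)^2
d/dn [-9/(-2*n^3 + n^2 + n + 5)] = 9*(-6*n^2 + 2*n + 1)/(-2*n^3 + n^2 + n + 5)^2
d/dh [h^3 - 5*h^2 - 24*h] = 3*h^2 - 10*h - 24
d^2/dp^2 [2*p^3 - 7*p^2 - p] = 12*p - 14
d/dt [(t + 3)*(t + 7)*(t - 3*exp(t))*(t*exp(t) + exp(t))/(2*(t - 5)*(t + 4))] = (t^6 - 6*t^5*exp(t) + 12*t^5 - 63*t^4*exp(t) + 8*t^4 + 6*t^3*exp(t) - 332*t^3 + 1686*t^2*exp(t) - 1353*t^2 + 5292*t*exp(t) - 1660*t + 4317*exp(t) - 420)*exp(t)/(2*(t^4 - 2*t^3 - 39*t^2 + 40*t + 400))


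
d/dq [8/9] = 0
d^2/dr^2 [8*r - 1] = 0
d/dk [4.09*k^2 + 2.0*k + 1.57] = 8.18*k + 2.0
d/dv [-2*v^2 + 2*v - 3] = 2 - 4*v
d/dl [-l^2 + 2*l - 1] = 2 - 2*l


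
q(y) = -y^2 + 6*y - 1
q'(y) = 6 - 2*y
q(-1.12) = -8.97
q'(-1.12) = 8.24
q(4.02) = 6.96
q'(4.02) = -2.04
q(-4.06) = -41.84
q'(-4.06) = 14.12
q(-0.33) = -3.09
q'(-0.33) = 6.66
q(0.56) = 2.05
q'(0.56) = 4.88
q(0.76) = 2.98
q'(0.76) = 4.48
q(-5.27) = -60.39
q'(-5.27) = 16.54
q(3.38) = 7.86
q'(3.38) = -0.76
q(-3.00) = -28.00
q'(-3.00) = 12.00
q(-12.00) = -217.00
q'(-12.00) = 30.00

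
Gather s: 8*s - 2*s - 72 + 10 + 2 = 6*s - 60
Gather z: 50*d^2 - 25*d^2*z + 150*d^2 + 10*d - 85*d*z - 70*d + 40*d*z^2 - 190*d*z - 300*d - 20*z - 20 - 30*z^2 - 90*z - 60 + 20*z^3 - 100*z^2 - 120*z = 200*d^2 - 360*d + 20*z^3 + z^2*(40*d - 130) + z*(-25*d^2 - 275*d - 230) - 80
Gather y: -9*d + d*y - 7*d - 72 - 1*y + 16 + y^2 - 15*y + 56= -16*d + y^2 + y*(d - 16)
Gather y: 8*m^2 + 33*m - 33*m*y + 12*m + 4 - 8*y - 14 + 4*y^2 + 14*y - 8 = 8*m^2 + 45*m + 4*y^2 + y*(6 - 33*m) - 18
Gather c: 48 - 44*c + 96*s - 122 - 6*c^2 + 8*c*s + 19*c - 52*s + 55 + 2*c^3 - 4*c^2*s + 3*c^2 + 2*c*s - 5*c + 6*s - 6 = 2*c^3 + c^2*(-4*s - 3) + c*(10*s - 30) + 50*s - 25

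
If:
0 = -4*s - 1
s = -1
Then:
No Solution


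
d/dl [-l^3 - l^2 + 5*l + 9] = -3*l^2 - 2*l + 5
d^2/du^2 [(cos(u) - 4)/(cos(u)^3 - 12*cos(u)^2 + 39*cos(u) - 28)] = 2*(-2*sin(u)^4 + 19*sin(u)^2 - 43*cos(u) + 3*cos(3*u) + 40)/((cos(u) - 7)^3*(cos(u) - 1)^3)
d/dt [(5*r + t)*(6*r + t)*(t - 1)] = 30*r^2 + 22*r*t - 11*r + 3*t^2 - 2*t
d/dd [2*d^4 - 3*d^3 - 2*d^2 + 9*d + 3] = 8*d^3 - 9*d^2 - 4*d + 9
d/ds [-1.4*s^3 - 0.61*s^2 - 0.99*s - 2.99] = -4.2*s^2 - 1.22*s - 0.99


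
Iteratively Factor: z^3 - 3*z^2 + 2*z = (z - 1)*(z^2 - 2*z) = (z - 2)*(z - 1)*(z)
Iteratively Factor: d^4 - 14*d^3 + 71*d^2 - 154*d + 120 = (d - 3)*(d^3 - 11*d^2 + 38*d - 40) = (d - 4)*(d - 3)*(d^2 - 7*d + 10) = (d - 5)*(d - 4)*(d - 3)*(d - 2)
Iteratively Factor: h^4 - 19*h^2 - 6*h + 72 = (h + 3)*(h^3 - 3*h^2 - 10*h + 24) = (h - 2)*(h + 3)*(h^2 - h - 12) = (h - 4)*(h - 2)*(h + 3)*(h + 3)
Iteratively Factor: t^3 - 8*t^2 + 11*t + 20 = (t - 5)*(t^2 - 3*t - 4) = (t - 5)*(t - 4)*(t + 1)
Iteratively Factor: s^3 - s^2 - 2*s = (s)*(s^2 - s - 2) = s*(s + 1)*(s - 2)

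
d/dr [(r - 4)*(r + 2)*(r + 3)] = 3*r^2 + 2*r - 14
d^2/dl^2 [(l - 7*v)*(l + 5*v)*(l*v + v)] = 2*v*(3*l - 2*v + 1)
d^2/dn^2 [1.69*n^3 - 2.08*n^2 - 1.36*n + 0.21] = 10.14*n - 4.16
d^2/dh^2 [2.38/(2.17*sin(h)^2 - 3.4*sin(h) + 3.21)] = (-44.828728*sin(h)^4 + 52.67892*sin(h)^3 + 106.043756*sin(h)^2 - 131.33316*sin(h) + 21.868868)/(2.17*sin(h)^2 - 3.4*sin(h) + 3.21)^3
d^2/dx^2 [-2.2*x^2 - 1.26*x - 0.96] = -4.40000000000000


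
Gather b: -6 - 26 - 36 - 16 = -84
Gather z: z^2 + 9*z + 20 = z^2 + 9*z + 20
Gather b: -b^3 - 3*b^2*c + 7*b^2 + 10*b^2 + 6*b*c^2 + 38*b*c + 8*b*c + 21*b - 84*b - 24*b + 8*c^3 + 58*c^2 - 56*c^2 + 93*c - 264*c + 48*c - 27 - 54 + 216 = -b^3 + b^2*(17 - 3*c) + b*(6*c^2 + 46*c - 87) + 8*c^3 + 2*c^2 - 123*c + 135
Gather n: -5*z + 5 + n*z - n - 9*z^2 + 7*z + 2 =n*(z - 1) - 9*z^2 + 2*z + 7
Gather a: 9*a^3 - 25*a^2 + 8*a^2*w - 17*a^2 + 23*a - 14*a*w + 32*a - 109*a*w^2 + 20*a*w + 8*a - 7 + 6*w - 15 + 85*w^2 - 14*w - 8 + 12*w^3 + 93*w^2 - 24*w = 9*a^3 + a^2*(8*w - 42) + a*(-109*w^2 + 6*w + 63) + 12*w^3 + 178*w^2 - 32*w - 30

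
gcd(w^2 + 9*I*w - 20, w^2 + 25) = w + 5*I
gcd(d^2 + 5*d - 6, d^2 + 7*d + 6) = d + 6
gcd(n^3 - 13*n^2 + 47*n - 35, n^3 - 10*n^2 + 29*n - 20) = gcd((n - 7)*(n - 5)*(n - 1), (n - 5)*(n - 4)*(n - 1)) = n^2 - 6*n + 5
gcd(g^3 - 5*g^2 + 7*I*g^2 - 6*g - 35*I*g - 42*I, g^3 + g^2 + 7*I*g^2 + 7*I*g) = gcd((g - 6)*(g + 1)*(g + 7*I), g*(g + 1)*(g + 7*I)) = g^2 + g*(1 + 7*I) + 7*I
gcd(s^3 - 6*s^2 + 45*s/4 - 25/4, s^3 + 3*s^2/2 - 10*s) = s - 5/2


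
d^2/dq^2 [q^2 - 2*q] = 2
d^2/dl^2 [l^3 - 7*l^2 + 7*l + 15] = 6*l - 14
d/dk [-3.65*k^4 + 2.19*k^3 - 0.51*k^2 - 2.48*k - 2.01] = -14.6*k^3 + 6.57*k^2 - 1.02*k - 2.48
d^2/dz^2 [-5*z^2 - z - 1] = -10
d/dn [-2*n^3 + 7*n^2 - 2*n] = -6*n^2 + 14*n - 2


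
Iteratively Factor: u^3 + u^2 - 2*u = (u + 2)*(u^2 - u) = (u - 1)*(u + 2)*(u)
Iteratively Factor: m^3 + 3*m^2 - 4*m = (m + 4)*(m^2 - m) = (m - 1)*(m + 4)*(m)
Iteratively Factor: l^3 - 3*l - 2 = (l - 2)*(l^2 + 2*l + 1) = (l - 2)*(l + 1)*(l + 1)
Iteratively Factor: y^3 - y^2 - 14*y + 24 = (y - 3)*(y^2 + 2*y - 8) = (y - 3)*(y + 4)*(y - 2)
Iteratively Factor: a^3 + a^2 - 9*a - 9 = (a - 3)*(a^2 + 4*a + 3) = (a - 3)*(a + 3)*(a + 1)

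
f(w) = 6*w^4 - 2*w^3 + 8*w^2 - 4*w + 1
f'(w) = 24*w^3 - 6*w^2 + 16*w - 4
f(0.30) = 0.51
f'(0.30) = 0.91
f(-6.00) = 8521.00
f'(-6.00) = -5500.00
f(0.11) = 0.66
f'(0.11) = -2.28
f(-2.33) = 255.89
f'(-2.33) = -377.44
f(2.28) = 171.90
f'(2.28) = 285.75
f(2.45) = 225.99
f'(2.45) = 352.13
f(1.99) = 103.05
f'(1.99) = 193.21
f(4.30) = 2023.99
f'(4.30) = 1862.03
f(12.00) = 122065.00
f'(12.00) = 40796.00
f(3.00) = 493.00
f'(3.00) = 638.00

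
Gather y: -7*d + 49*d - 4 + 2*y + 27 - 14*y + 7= 42*d - 12*y + 30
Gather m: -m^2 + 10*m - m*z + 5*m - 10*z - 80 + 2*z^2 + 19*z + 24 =-m^2 + m*(15 - z) + 2*z^2 + 9*z - 56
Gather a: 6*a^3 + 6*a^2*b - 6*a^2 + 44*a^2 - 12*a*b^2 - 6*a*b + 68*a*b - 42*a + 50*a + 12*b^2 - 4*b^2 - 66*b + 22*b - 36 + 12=6*a^3 + a^2*(6*b + 38) + a*(-12*b^2 + 62*b + 8) + 8*b^2 - 44*b - 24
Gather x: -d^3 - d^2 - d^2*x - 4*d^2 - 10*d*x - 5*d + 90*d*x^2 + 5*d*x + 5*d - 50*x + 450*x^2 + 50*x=-d^3 - 5*d^2 + x^2*(90*d + 450) + x*(-d^2 - 5*d)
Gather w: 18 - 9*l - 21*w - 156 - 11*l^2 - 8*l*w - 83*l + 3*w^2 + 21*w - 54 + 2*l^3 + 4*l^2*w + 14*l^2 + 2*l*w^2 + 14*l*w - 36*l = 2*l^3 + 3*l^2 - 128*l + w^2*(2*l + 3) + w*(4*l^2 + 6*l) - 192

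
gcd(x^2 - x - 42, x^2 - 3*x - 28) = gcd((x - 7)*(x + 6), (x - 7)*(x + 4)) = x - 7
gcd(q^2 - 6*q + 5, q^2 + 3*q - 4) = q - 1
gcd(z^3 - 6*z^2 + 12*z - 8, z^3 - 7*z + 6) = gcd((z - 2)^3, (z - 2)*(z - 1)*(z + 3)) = z - 2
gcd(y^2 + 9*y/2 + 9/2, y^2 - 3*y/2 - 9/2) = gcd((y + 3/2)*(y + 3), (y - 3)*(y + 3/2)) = y + 3/2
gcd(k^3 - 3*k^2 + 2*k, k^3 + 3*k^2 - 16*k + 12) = k^2 - 3*k + 2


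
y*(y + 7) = y^2 + 7*y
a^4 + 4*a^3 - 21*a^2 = a^2*(a - 3)*(a + 7)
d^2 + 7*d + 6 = (d + 1)*(d + 6)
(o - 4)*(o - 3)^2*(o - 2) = o^4 - 12*o^3 + 53*o^2 - 102*o + 72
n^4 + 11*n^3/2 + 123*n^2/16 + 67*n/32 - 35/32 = (n - 1/4)*(n + 1)*(n + 5/4)*(n + 7/2)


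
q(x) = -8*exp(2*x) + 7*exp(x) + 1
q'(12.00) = -423824814793.96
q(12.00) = -211911837754.21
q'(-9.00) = 0.00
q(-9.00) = 1.00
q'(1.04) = -108.27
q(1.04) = -43.23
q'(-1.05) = 0.49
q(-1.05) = 2.47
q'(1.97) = -772.50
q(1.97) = -360.15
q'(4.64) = -170818.10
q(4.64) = -85045.64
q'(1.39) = -229.80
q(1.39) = -99.85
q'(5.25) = -579714.08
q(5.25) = -289189.06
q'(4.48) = -123948.08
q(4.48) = -61664.22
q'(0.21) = -15.72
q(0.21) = -2.54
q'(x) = -16*exp(2*x) + 7*exp(x)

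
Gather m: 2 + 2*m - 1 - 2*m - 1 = 0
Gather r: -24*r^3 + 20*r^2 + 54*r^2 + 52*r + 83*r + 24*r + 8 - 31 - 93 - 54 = -24*r^3 + 74*r^2 + 159*r - 170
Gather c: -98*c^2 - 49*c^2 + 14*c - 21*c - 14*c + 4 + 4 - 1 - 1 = -147*c^2 - 21*c + 6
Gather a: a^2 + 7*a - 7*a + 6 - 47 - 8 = a^2 - 49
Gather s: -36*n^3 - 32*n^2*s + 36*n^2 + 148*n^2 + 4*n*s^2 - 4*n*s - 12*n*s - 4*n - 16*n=-36*n^3 + 184*n^2 + 4*n*s^2 - 20*n + s*(-32*n^2 - 16*n)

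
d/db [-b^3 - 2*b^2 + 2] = b*(-3*b - 4)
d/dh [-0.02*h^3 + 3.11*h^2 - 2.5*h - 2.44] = -0.06*h^2 + 6.22*h - 2.5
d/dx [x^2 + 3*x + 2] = 2*x + 3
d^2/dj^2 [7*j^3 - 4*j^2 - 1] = 42*j - 8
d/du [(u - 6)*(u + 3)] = 2*u - 3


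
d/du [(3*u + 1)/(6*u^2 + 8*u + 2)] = -1/(2*u^2 + 4*u + 2)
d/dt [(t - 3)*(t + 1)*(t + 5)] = 3*t^2 + 6*t - 13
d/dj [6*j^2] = 12*j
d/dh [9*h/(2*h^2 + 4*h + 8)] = 9*(4 - h^2)/(2*(h^4 + 4*h^3 + 12*h^2 + 16*h + 16))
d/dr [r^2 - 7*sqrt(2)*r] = 2*r - 7*sqrt(2)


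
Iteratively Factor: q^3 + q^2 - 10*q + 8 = (q + 4)*(q^2 - 3*q + 2) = (q - 2)*(q + 4)*(q - 1)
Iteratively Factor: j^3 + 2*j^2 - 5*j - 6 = (j + 3)*(j^2 - j - 2) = (j + 1)*(j + 3)*(j - 2)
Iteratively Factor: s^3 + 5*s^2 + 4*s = (s)*(s^2 + 5*s + 4) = s*(s + 1)*(s + 4)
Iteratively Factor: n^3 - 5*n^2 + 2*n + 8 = (n - 4)*(n^2 - n - 2) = (n - 4)*(n - 2)*(n + 1)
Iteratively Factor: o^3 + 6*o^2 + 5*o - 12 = (o - 1)*(o^2 + 7*o + 12) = (o - 1)*(o + 4)*(o + 3)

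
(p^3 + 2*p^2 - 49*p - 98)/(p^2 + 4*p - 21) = (p^2 - 5*p - 14)/(p - 3)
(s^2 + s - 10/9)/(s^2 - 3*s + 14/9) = (3*s + 5)/(3*s - 7)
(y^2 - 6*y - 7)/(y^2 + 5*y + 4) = (y - 7)/(y + 4)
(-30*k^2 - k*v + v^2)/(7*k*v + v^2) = (-30*k^2 - k*v + v^2)/(v*(7*k + v))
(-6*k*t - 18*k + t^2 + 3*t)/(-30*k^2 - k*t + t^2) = (t + 3)/(5*k + t)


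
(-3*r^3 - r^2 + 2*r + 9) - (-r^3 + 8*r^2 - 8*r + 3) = -2*r^3 - 9*r^2 + 10*r + 6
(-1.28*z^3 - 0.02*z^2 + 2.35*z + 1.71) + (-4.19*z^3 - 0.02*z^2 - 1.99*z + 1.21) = -5.47*z^3 - 0.04*z^2 + 0.36*z + 2.92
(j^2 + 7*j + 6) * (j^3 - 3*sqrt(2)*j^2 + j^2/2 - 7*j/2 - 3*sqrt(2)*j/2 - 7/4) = j^5 - 3*sqrt(2)*j^4 + 15*j^4/2 - 45*sqrt(2)*j^3/2 + 6*j^3 - 57*sqrt(2)*j^2/2 - 93*j^2/4 - 133*j/4 - 9*sqrt(2)*j - 21/2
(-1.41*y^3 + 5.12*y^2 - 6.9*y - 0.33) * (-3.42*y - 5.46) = 4.8222*y^4 - 9.8118*y^3 - 4.3572*y^2 + 38.8026*y + 1.8018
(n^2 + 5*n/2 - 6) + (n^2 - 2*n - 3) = 2*n^2 + n/2 - 9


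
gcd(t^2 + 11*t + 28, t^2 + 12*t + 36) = 1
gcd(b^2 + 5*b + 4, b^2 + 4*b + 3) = b + 1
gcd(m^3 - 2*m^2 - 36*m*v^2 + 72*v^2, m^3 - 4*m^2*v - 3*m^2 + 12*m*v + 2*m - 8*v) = m - 2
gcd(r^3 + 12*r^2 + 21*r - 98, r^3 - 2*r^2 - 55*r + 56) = r + 7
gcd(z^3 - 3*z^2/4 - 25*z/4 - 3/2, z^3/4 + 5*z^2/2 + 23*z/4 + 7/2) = z + 2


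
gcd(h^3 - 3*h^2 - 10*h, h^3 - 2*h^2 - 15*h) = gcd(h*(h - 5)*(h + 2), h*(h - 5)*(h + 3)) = h^2 - 5*h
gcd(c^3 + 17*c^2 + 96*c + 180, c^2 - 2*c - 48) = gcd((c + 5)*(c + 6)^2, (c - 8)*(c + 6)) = c + 6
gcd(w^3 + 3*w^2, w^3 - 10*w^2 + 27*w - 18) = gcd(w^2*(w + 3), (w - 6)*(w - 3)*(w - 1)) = 1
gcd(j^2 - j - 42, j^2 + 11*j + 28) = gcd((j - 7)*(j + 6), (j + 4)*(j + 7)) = 1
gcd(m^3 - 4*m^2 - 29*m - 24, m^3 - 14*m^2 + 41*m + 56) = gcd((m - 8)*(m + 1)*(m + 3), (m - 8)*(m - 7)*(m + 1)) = m^2 - 7*m - 8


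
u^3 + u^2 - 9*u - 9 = (u - 3)*(u + 1)*(u + 3)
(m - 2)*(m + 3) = m^2 + m - 6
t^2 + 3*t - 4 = (t - 1)*(t + 4)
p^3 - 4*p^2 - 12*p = p*(p - 6)*(p + 2)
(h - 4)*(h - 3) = h^2 - 7*h + 12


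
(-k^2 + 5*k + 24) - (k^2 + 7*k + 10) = -2*k^2 - 2*k + 14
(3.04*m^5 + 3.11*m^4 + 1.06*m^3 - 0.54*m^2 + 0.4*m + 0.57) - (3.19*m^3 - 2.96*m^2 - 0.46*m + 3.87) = 3.04*m^5 + 3.11*m^4 - 2.13*m^3 + 2.42*m^2 + 0.86*m - 3.3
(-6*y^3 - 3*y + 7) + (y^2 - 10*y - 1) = -6*y^3 + y^2 - 13*y + 6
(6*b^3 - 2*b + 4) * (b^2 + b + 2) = 6*b^5 + 6*b^4 + 10*b^3 + 2*b^2 + 8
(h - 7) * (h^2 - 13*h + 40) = h^3 - 20*h^2 + 131*h - 280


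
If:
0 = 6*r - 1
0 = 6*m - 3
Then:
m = 1/2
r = 1/6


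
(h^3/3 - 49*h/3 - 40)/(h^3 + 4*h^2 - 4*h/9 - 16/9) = 3*(h^3 - 49*h - 120)/(9*h^3 + 36*h^2 - 4*h - 16)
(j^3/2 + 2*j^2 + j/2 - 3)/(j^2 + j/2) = (j^3 + 4*j^2 + j - 6)/(j*(2*j + 1))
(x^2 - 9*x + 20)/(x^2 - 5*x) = (x - 4)/x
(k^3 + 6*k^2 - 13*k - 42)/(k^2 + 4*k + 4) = (k^2 + 4*k - 21)/(k + 2)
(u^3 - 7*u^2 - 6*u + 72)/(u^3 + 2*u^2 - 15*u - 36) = (u - 6)/(u + 3)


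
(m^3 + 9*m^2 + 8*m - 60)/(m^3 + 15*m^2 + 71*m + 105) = (m^2 + 4*m - 12)/(m^2 + 10*m + 21)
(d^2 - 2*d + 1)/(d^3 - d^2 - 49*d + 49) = (d - 1)/(d^2 - 49)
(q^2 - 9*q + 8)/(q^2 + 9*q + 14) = (q^2 - 9*q + 8)/(q^2 + 9*q + 14)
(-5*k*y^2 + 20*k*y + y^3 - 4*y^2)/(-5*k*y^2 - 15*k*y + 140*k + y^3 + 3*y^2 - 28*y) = y/(y + 7)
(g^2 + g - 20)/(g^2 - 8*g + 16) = (g + 5)/(g - 4)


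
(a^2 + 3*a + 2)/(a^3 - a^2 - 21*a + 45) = (a^2 + 3*a + 2)/(a^3 - a^2 - 21*a + 45)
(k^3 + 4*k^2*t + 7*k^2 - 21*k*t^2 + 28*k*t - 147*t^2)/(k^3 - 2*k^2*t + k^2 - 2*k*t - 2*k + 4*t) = (k^3 + 4*k^2*t + 7*k^2 - 21*k*t^2 + 28*k*t - 147*t^2)/(k^3 - 2*k^2*t + k^2 - 2*k*t - 2*k + 4*t)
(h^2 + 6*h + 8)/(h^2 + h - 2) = (h + 4)/(h - 1)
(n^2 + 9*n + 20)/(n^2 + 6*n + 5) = (n + 4)/(n + 1)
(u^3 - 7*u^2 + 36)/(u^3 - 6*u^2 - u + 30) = (u - 6)/(u - 5)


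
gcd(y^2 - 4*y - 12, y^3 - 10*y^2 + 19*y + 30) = y - 6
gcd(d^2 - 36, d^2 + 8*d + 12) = d + 6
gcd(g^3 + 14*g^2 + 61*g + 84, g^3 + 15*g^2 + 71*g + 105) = g^2 + 10*g + 21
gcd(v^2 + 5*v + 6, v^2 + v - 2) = v + 2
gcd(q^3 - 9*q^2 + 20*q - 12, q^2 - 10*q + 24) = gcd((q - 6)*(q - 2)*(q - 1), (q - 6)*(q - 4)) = q - 6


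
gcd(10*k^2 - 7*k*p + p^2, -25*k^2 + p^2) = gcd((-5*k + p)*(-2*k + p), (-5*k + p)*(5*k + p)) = -5*k + p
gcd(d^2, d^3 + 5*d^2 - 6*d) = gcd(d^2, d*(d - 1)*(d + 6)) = d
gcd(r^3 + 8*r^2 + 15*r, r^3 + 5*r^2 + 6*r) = r^2 + 3*r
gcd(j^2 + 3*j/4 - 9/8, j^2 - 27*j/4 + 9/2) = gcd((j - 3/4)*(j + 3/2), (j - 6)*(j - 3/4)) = j - 3/4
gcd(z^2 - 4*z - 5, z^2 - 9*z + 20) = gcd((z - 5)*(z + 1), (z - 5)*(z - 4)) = z - 5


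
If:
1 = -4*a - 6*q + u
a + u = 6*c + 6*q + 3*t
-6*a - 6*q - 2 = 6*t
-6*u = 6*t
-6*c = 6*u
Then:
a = -14/43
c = -3/43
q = 8/129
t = -3/43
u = 3/43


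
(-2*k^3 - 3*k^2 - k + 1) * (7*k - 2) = -14*k^4 - 17*k^3 - k^2 + 9*k - 2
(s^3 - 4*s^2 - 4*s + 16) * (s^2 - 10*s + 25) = s^5 - 14*s^4 + 61*s^3 - 44*s^2 - 260*s + 400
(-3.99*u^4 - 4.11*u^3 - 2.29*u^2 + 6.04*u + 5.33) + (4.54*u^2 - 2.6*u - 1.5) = -3.99*u^4 - 4.11*u^3 + 2.25*u^2 + 3.44*u + 3.83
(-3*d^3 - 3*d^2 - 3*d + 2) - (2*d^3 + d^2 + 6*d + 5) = -5*d^3 - 4*d^2 - 9*d - 3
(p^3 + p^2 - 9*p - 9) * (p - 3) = p^4 - 2*p^3 - 12*p^2 + 18*p + 27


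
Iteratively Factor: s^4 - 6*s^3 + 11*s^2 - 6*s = (s - 2)*(s^3 - 4*s^2 + 3*s) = (s - 3)*(s - 2)*(s^2 - s) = s*(s - 3)*(s - 2)*(s - 1)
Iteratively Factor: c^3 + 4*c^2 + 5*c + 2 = (c + 2)*(c^2 + 2*c + 1) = (c + 1)*(c + 2)*(c + 1)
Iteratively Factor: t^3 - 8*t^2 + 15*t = (t)*(t^2 - 8*t + 15) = t*(t - 5)*(t - 3)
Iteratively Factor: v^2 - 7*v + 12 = (v - 3)*(v - 4)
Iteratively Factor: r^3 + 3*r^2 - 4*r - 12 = (r + 3)*(r^2 - 4) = (r - 2)*(r + 3)*(r + 2)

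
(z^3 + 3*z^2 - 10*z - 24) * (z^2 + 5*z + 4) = z^5 + 8*z^4 + 9*z^3 - 62*z^2 - 160*z - 96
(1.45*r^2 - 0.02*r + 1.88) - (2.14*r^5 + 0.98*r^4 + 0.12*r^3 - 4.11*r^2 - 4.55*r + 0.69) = -2.14*r^5 - 0.98*r^4 - 0.12*r^3 + 5.56*r^2 + 4.53*r + 1.19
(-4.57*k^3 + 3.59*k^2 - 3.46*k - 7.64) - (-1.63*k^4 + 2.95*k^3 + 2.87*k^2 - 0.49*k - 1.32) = 1.63*k^4 - 7.52*k^3 + 0.72*k^2 - 2.97*k - 6.32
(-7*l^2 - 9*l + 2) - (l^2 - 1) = -8*l^2 - 9*l + 3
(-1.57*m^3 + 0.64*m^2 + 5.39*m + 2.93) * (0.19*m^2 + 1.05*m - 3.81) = -0.2983*m^5 - 1.5269*m^4 + 7.6778*m^3 + 3.7778*m^2 - 17.4594*m - 11.1633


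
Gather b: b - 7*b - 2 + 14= 12 - 6*b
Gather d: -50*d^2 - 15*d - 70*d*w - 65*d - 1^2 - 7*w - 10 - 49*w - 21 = -50*d^2 + d*(-70*w - 80) - 56*w - 32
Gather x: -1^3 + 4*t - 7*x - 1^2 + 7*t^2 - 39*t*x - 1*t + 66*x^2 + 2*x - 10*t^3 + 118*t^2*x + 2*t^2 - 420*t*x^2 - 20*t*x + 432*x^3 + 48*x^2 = -10*t^3 + 9*t^2 + 3*t + 432*x^3 + x^2*(114 - 420*t) + x*(118*t^2 - 59*t - 5) - 2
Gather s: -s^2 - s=-s^2 - s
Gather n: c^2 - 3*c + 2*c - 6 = c^2 - c - 6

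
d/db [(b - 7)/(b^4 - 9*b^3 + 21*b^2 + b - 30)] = (b^4 - 9*b^3 + 21*b^2 + b - (b - 7)*(4*b^3 - 27*b^2 + 42*b + 1) - 30)/(b^4 - 9*b^3 + 21*b^2 + b - 30)^2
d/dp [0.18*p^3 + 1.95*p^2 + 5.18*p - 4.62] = 0.54*p^2 + 3.9*p + 5.18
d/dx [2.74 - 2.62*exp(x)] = -2.62*exp(x)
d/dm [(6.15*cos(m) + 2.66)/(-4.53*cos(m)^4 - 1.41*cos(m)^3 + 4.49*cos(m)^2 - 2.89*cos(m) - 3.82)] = (-83.5785*cos(m)^4 - 65.5422*cos(m)^3 + 16.3617*cos(m)^2 + 23.8868*cos(m) + 15.8056)*sin(m)/(20.5209*cos(m)^8 + 12.7746*cos(m)^7 - 38.6913*cos(m)^6 + 13.5216*cos(m)^5 + 62.9191*cos(m)^4 - 15.1798*cos(m)^3 - 25.9515*cos(m)^2 + 22.0796*cos(m) + 14.5924)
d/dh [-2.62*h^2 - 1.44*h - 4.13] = -5.24*h - 1.44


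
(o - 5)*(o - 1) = o^2 - 6*o + 5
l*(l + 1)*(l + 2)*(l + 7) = l^4 + 10*l^3 + 23*l^2 + 14*l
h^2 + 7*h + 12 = (h + 3)*(h + 4)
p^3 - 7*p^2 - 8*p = p*(p - 8)*(p + 1)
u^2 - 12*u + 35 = (u - 7)*(u - 5)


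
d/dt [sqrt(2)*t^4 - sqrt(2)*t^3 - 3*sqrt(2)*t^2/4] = sqrt(2)*t*(8*t^2 - 6*t - 3)/2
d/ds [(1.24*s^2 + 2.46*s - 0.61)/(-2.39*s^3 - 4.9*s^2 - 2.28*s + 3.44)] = (2.9636*s^4 + 11.7588*s^3 + 4.8531*s^2 + 2.5532*s + 7.0716)/(5.7121*s^6 + 23.422*s^5 + 34.9084*s^4 + 5.9008*s^3 - 28.5136*s^2 - 15.6864*s + 11.8336)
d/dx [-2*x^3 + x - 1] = 1 - 6*x^2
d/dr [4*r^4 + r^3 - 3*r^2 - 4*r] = 16*r^3 + 3*r^2 - 6*r - 4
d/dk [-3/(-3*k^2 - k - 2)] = 3*(-6*k - 1)/(3*k^2 + k + 2)^2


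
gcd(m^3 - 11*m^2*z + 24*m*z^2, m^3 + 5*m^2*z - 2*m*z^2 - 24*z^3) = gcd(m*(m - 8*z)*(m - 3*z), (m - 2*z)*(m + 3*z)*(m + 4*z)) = 1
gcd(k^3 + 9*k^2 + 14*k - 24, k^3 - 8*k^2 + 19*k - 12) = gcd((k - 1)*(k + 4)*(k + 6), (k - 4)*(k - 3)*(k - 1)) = k - 1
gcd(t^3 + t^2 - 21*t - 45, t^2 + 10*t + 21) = t + 3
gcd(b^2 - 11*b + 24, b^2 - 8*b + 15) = b - 3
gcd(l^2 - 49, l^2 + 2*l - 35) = l + 7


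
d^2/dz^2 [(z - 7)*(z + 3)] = 2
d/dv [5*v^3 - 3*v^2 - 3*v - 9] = 15*v^2 - 6*v - 3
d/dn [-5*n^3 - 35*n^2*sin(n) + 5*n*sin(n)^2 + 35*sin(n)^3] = -35*n^2*cos(n) - 15*n^2 - 70*n*sin(n) + 5*n*sin(2*n) + 105*sin(n)^2*cos(n) + 5*sin(n)^2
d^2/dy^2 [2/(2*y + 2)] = 2/(y + 1)^3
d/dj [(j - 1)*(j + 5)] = 2*j + 4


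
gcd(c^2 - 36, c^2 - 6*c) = c - 6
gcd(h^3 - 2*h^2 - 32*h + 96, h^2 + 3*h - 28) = h - 4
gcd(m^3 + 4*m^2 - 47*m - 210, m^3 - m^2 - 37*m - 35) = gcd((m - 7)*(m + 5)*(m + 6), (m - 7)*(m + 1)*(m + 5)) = m^2 - 2*m - 35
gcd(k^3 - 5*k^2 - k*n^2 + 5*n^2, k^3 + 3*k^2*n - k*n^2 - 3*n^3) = k^2 - n^2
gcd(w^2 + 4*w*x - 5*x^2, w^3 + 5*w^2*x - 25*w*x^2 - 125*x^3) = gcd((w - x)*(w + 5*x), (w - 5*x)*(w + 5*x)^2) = w + 5*x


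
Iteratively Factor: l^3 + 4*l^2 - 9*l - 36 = (l - 3)*(l^2 + 7*l + 12) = (l - 3)*(l + 4)*(l + 3)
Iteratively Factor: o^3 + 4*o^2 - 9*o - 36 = (o - 3)*(o^2 + 7*o + 12) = (o - 3)*(o + 4)*(o + 3)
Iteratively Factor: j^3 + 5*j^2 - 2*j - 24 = (j - 2)*(j^2 + 7*j + 12) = (j - 2)*(j + 3)*(j + 4)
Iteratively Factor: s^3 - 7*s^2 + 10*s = (s - 5)*(s^2 - 2*s) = s*(s - 5)*(s - 2)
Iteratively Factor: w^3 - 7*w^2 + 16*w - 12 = (w - 2)*(w^2 - 5*w + 6) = (w - 3)*(w - 2)*(w - 2)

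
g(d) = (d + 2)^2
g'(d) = 2*d + 4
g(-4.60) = 6.76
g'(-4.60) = -5.20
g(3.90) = 34.81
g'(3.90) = 11.80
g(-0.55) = 2.10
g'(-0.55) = 2.90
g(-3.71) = 2.92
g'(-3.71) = -3.42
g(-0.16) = 3.39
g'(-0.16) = 3.68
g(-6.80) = 23.04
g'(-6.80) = -9.60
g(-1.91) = 0.01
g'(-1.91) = 0.18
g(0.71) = 7.34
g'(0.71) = 5.42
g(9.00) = 121.00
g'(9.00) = 22.00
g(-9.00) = 49.00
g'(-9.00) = -14.00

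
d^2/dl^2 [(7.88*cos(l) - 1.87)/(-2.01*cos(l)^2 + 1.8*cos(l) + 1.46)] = (0.210588846810721*(1 - cos(l)^2)^2 - 3.92039800995025*cos(l)^5 - 11.7445607781986*cos(l)^3 + 0.838428338001097*cos(l)^2 + 19.4111839751762*cos(l) - 8.15461712747616)/(-1.0*cos(l)^2 + 0.895522388059702*cos(l) + 0.72636815920398)^3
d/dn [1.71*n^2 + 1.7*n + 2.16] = 3.42*n + 1.7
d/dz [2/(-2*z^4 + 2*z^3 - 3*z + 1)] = 2*(8*z^3 - 6*z^2 + 3)/(2*z^4 - 2*z^3 + 3*z - 1)^2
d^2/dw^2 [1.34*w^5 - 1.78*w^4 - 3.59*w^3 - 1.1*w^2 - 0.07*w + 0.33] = 26.8*w^3 - 21.36*w^2 - 21.54*w - 2.2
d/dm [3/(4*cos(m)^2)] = 3*sin(m)/(2*cos(m)^3)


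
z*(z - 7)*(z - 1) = z^3 - 8*z^2 + 7*z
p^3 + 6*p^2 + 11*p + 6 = (p + 1)*(p + 2)*(p + 3)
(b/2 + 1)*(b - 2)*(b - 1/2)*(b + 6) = b^4/2 + 11*b^3/4 - 7*b^2/2 - 11*b + 6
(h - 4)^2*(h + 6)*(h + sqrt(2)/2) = h^4 - 2*h^3 + sqrt(2)*h^3/2 - 32*h^2 - sqrt(2)*h^2 - 16*sqrt(2)*h + 96*h + 48*sqrt(2)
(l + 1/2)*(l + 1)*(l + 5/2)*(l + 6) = l^4 + 10*l^3 + 113*l^2/4 + 107*l/4 + 15/2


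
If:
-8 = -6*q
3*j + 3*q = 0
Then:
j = -4/3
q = 4/3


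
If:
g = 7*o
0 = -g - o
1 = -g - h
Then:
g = 0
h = -1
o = 0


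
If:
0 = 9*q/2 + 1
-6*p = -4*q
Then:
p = -4/27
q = -2/9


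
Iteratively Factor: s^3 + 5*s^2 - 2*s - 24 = (s + 4)*(s^2 + s - 6) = (s - 2)*(s + 4)*(s + 3)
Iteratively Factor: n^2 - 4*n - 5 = (n + 1)*(n - 5)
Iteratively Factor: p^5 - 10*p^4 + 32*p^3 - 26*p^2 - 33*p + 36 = (p - 4)*(p^4 - 6*p^3 + 8*p^2 + 6*p - 9) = (p - 4)*(p - 3)*(p^3 - 3*p^2 - p + 3) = (p - 4)*(p - 3)*(p - 1)*(p^2 - 2*p - 3) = (p - 4)*(p - 3)*(p - 1)*(p + 1)*(p - 3)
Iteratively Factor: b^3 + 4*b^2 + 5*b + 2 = (b + 1)*(b^2 + 3*b + 2) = (b + 1)*(b + 2)*(b + 1)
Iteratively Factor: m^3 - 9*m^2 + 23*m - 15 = (m - 5)*(m^2 - 4*m + 3) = (m - 5)*(m - 3)*(m - 1)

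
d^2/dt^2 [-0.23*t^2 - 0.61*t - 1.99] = -0.460000000000000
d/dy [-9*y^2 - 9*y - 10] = -18*y - 9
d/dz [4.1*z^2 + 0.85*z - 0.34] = 8.2*z + 0.85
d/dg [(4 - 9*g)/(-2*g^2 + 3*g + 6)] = 2*(-9*g^2 + 8*g - 33)/(4*g^4 - 12*g^3 - 15*g^2 + 36*g + 36)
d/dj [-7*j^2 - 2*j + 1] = -14*j - 2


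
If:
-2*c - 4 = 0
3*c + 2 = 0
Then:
No Solution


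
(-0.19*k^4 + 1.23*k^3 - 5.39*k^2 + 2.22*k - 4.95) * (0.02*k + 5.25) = -0.0038*k^5 - 0.9729*k^4 + 6.3497*k^3 - 28.2531*k^2 + 11.556*k - 25.9875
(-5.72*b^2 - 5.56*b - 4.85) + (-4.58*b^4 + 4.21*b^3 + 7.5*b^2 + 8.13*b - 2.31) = -4.58*b^4 + 4.21*b^3 + 1.78*b^2 + 2.57*b - 7.16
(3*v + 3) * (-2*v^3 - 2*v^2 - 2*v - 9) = -6*v^4 - 12*v^3 - 12*v^2 - 33*v - 27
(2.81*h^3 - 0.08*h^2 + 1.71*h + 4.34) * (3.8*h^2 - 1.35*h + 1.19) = 10.678*h^5 - 4.0975*h^4 + 9.9499*h^3 + 14.0883*h^2 - 3.8241*h + 5.1646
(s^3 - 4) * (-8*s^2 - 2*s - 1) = -8*s^5 - 2*s^4 - s^3 + 32*s^2 + 8*s + 4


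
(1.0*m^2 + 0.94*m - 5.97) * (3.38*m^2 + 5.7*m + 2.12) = 3.38*m^4 + 8.8772*m^3 - 12.7006*m^2 - 32.0362*m - 12.6564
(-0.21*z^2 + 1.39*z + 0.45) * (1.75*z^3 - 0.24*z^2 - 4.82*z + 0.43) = -0.3675*z^5 + 2.4829*z^4 + 1.4661*z^3 - 6.8981*z^2 - 1.5713*z + 0.1935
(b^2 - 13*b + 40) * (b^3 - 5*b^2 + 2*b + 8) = b^5 - 18*b^4 + 107*b^3 - 218*b^2 - 24*b + 320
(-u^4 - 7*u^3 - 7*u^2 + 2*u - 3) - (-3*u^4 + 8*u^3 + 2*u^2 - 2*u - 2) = 2*u^4 - 15*u^3 - 9*u^2 + 4*u - 1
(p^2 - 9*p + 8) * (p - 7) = p^3 - 16*p^2 + 71*p - 56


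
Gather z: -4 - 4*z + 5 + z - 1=-3*z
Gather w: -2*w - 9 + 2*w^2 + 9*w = 2*w^2 + 7*w - 9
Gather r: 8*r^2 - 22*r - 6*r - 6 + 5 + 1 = 8*r^2 - 28*r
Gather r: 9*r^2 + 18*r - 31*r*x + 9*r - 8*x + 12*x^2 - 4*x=9*r^2 + r*(27 - 31*x) + 12*x^2 - 12*x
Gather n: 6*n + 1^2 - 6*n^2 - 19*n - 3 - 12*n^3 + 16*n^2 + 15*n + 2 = -12*n^3 + 10*n^2 + 2*n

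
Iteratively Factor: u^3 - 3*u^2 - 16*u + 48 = (u - 3)*(u^2 - 16) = (u - 4)*(u - 3)*(u + 4)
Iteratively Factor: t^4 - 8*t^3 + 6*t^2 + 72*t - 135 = (t - 5)*(t^3 - 3*t^2 - 9*t + 27) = (t - 5)*(t - 3)*(t^2 - 9) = (t - 5)*(t - 3)*(t + 3)*(t - 3)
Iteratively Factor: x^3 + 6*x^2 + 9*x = (x)*(x^2 + 6*x + 9) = x*(x + 3)*(x + 3)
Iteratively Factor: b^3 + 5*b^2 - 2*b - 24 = (b - 2)*(b^2 + 7*b + 12) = (b - 2)*(b + 3)*(b + 4)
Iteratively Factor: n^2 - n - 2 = (n + 1)*(n - 2)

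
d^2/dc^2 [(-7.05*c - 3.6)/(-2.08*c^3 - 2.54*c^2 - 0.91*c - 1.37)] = (183.00672*c^5 + 410.37984*c^4 + 368.5914*c^3 - 60.83712*c^2 - 158.82066*c - 36.67071)/(8.998912*c^9 + 32.967168*c^8 + 52.069056*c^7 + 63.01484*c^6 + 66.208116*c^5 + 48.385014*c^4 + 31.465135*c^3 + 17.705469*c^2 + 5.123937*c + 2.571353)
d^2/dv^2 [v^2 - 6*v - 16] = 2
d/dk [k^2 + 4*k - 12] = 2*k + 4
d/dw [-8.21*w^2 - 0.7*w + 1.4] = -16.42*w - 0.7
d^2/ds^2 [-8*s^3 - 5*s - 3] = -48*s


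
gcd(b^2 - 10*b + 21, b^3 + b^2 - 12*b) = b - 3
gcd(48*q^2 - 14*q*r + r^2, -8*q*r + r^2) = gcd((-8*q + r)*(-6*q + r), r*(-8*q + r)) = 8*q - r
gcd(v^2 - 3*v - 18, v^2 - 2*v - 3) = 1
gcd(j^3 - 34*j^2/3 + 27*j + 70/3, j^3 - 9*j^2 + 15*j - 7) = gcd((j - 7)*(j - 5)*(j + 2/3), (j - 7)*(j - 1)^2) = j - 7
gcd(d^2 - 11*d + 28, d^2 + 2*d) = 1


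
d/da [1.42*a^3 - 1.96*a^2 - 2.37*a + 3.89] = 4.26*a^2 - 3.92*a - 2.37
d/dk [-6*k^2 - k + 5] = -12*k - 1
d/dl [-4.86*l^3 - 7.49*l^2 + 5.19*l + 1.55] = -14.58*l^2 - 14.98*l + 5.19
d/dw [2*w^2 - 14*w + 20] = 4*w - 14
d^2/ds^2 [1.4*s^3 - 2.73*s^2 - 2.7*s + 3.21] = 8.4*s - 5.46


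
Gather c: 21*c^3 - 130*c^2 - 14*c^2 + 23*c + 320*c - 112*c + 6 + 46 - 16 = 21*c^3 - 144*c^2 + 231*c + 36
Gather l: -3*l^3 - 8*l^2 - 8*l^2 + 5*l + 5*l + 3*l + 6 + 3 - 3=-3*l^3 - 16*l^2 + 13*l + 6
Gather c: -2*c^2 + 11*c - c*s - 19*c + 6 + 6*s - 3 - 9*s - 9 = -2*c^2 + c*(-s - 8) - 3*s - 6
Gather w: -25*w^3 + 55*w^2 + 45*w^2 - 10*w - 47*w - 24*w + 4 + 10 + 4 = -25*w^3 + 100*w^2 - 81*w + 18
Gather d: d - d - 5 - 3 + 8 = 0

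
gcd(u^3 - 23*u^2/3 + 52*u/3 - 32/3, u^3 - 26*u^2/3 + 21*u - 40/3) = u^2 - 11*u/3 + 8/3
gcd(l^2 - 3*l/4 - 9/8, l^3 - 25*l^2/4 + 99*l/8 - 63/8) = l - 3/2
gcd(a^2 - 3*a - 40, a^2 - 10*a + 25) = 1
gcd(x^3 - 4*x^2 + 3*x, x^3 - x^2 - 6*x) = x^2 - 3*x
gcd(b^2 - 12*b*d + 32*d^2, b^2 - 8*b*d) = b - 8*d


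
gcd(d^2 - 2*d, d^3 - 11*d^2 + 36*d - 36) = d - 2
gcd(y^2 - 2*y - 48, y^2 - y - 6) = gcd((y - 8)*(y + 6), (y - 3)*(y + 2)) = 1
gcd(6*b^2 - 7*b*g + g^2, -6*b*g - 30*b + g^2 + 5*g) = 6*b - g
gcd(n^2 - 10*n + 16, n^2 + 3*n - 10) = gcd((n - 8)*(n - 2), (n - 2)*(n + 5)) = n - 2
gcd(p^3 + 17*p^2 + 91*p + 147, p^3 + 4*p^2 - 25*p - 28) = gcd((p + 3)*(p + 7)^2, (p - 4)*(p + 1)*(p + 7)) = p + 7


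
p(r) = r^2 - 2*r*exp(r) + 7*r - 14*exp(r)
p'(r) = -2*r*exp(r) + 2*r - 16*exp(r) + 7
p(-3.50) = -12.46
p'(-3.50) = -0.27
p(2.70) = -262.48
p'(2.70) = -306.03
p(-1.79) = -11.07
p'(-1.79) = 1.35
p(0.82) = -29.10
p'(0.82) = -31.41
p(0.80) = -28.48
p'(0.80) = -30.57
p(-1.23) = -10.47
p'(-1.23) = 0.58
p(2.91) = -334.99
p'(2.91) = -387.73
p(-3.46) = -12.47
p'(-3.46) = -0.21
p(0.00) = -14.00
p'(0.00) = -9.00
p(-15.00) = 120.00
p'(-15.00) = -23.00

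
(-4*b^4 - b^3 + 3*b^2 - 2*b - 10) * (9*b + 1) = -36*b^5 - 13*b^4 + 26*b^3 - 15*b^2 - 92*b - 10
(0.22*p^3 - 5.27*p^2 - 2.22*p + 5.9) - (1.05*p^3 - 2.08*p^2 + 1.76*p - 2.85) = -0.83*p^3 - 3.19*p^2 - 3.98*p + 8.75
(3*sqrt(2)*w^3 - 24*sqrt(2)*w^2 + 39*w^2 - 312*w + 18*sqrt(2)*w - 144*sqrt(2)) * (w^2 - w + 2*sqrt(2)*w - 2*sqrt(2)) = 3*sqrt(2)*w^5 - 27*sqrt(2)*w^4 + 51*w^4 - 459*w^3 + 120*sqrt(2)*w^3 - 864*sqrt(2)*w^2 + 480*w^2 - 648*w + 768*sqrt(2)*w + 576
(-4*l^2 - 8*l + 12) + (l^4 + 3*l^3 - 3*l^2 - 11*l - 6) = l^4 + 3*l^3 - 7*l^2 - 19*l + 6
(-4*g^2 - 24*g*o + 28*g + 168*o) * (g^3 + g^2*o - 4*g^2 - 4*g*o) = -4*g^5 - 28*g^4*o + 44*g^4 - 24*g^3*o^2 + 308*g^3*o - 112*g^3 + 264*g^2*o^2 - 784*g^2*o - 672*g*o^2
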